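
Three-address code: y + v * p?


Break into single-operator statements:
t1 = v * p
t2 = y + t1


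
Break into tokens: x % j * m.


Scan left to right, longest-match per lexeme
Tokens: ID(x), OP(%), ID(j), OP(*), ID(m)


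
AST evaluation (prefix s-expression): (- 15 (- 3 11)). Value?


Evaluate inner: (- 3 11) = -8
Evaluate root: (- 15 -8) = 23
Result: 23


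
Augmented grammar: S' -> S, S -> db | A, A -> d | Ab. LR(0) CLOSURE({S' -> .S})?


Start: S' -> .S
For each item with dot before a nonterminal B, add B -> .γ for every B-production
Closure: [S' -> .S, S -> .db, S -> .A, A -> .d, A -> .Ab]


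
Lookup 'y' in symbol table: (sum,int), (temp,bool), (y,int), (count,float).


Lookup 'y' → type int


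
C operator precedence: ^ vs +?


'+' is additive (level 9); '^' is bitwise XOR (level 4)
Higher level binds tighter
'+' has higher precedence than '^'


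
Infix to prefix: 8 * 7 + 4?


left-to-right (same/higher precedence on left): tree is (+ (* 8 7) 4)
Prefix: + * 8 7 4


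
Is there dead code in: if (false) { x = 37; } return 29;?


condition is constant false, so the whole block is unreachable
Dead: 'if (false) { x = 37; }'


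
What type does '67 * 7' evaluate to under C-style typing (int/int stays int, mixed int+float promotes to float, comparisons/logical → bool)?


Operand types: int * int
Rule: mixed int/float promotes to float; int/int stays int
Result type: int


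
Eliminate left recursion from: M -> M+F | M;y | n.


Left-recursive alternatives: M+F, M;y; non-recursive: n
Introduce M': M -> nM', M' -> +FM' | ;yM' | ε


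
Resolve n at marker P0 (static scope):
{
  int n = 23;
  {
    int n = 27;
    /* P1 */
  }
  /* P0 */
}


n declared in the same block as P0
n = 23


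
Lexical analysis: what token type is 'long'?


Pattern: reserved word
Type: KEYWORD


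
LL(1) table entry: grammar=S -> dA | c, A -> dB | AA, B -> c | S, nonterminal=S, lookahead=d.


For [S, d]: 'd' ∈ FIRST(dA)
Entry: S -> dA


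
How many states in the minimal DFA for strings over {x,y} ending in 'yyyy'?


Track the longest suffix of input matching a prefix of 'yyyy': 5 classes (prefixes of length 0..4)
Minimal DFA: 5 states


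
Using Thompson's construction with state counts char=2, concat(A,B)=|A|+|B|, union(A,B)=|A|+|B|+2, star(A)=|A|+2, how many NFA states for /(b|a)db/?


Syntax tree has 4 char leaf(s), 1 union(s), 0 star(s)
chars contribute 4×2 = 8; each union adds +2; each star adds +2
Total: 8 + 2 + 0 = 10 states


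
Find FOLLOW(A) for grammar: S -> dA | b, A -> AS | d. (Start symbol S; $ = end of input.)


$ ∈ FOLLOW(S). For each A -> αBβ: add FIRST(β)\{ε} to FOLLOW(B); if β nullable, add FOLLOW(A).
FOLLOW(A) = {$, b, d}


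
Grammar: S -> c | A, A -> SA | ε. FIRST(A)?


Per alternative of A: FIRST(SA) = {c, ε}; FIRST(ε) = {ε}
FIRST(A) = {c, ε}


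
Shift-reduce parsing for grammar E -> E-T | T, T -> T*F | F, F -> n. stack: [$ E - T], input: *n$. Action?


'*' can extend T; shift to build T -> T*F
Action: shift


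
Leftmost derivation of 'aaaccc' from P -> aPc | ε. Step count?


Derivation: P => aPc => aaPcc => aaaPccc => aaaccc
Steps: 4


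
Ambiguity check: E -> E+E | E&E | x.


'x+x&x' has two parse trees (no precedence encoded between + and &)
Ambiguous


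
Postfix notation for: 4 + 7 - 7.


Left to right (same or higher precedence on left)
Postfix: 4 7 + 7 -


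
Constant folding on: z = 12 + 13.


12 + 13 = 25 at compile time
Optimized: z = 25


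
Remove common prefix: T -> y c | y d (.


Common prefix: 'y'
Factored: T -> y T', T' -> c | d (


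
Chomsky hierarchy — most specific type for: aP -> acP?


LHS has context (more than one symbol) and |LHS| ≤ |RHS|
Classification: Type 1 (Context-Sensitive)


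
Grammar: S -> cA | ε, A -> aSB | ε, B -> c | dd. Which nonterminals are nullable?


A nonterminal is nullable iff some alternative derives ε (directly, or every symbol in it is nullable)
Nullable: {A, S}


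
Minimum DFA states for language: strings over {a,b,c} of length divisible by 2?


Track length mod 2: states 0..1, accept at 0
Minimal DFA: 2 states


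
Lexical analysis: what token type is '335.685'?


Pattern: digits with a decimal point
Type: FLOAT_LITERAL


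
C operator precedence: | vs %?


'%' is multiplicative (level 10); '|' is bitwise OR (level 3)
Higher level binds tighter
'%' has higher precedence than '|'


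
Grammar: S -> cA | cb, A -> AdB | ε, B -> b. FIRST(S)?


Per alternative of S: FIRST(cA) = {c}; FIRST(cb) = {c}
FIRST(S) = {c}


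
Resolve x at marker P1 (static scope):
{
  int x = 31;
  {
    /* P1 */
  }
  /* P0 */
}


P1's block does not declare x; resolves to the enclosing declaration at depth 0
x = 31


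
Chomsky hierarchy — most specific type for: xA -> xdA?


LHS has context (more than one symbol) and |LHS| ≤ |RHS|
Classification: Type 1 (Context-Sensitive)


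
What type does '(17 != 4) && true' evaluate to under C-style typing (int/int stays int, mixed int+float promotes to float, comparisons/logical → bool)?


Operand types: bool && bool
Rule: logical operators take bool operands and yield bool
Result type: bool


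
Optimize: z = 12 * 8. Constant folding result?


12 * 8 = 96 at compile time
Optimized: z = 96


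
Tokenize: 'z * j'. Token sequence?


Scan left to right, longest-match per lexeme
Tokens: ID(z), OP(*), ID(j)


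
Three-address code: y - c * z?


Break into single-operator statements:
t1 = c * z
t2 = y - t1


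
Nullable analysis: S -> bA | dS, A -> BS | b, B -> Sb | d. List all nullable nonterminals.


A nonterminal is nullable iff some alternative derives ε (directly, or every symbol in it is nullable)
Nullable: {}


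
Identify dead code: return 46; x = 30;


statement follows a return and is unreachable
Dead: 'x = 30'


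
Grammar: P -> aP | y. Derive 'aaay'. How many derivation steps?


Derivation: P => aP => aaP => aaaP => aaay
Steps: 4


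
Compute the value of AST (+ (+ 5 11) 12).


Evaluate inner: (+ 5 11) = 16
Evaluate root: (+ 16 12) = 28
Result: 28


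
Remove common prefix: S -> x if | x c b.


Common prefix: 'x'
Factored: S -> x S', S' -> if | c b


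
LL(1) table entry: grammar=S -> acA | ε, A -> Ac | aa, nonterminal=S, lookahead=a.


For [S, a]: 'a' ∈ FIRST(acA)
Entry: S -> acA


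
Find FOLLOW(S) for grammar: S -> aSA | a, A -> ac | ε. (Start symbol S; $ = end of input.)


$ ∈ FOLLOW(S). For each A -> αBβ: add FIRST(β)\{ε} to FOLLOW(B); if β nullable, add FOLLOW(A).
FOLLOW(S) = {$, a}


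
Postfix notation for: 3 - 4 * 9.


* has higher precedence, evaluate 4*9 first
Postfix: 3 4 9 * -


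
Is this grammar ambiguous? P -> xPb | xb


balanced x^n…b^n: each string has a unique parse
Unambiguous


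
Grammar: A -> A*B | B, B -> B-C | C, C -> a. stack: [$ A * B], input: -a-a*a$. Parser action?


'-' can extend B; shift to build B -> B-C
Action: shift


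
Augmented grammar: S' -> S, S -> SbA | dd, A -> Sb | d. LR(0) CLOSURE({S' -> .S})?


Start: S' -> .S
For each item with dot before a nonterminal B, add B -> .γ for every B-production
Closure: [S' -> .S, S -> .SbA, S -> .dd]


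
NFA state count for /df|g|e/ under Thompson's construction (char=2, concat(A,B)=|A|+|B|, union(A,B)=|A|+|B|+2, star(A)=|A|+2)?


Syntax tree has 4 char leaf(s), 2 union(s), 0 star(s)
chars contribute 4×2 = 8; each union adds +2; each star adds +2
Total: 8 + 4 + 0 = 12 states


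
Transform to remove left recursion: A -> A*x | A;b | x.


Left-recursive alternatives: A*x, A;b; non-recursive: x
Introduce A': A -> xA', A' -> *xA' | ;bA' | ε


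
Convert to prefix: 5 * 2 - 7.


left-to-right (same/higher precedence on left): tree is (- (* 5 2) 7)
Prefix: - * 5 2 7


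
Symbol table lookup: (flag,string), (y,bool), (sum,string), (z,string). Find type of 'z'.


Lookup 'z' → type string


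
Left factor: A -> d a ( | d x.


Common prefix: 'd'
Factored: A -> d A', A' -> a ( | x


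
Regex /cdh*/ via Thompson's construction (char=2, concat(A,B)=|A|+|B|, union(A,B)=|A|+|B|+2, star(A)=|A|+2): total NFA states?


Syntax tree has 3 char leaf(s), 0 union(s), 1 star(s)
chars contribute 3×2 = 6; each union adds +2; each star adds +2
Total: 6 + 0 + 2 = 8 states


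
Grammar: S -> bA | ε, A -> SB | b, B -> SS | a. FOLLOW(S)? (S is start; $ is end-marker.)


$ ∈ FOLLOW(S). For each A -> αBβ: add FIRST(β)\{ε} to FOLLOW(B); if β nullable, add FOLLOW(A).
FOLLOW(S) = {$, a, b}


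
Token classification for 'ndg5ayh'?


Pattern: letter/underscore followed by alphanumerics, not a keyword
Type: IDENTIFIER


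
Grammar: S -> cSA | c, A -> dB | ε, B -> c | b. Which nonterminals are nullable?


A nonterminal is nullable iff some alternative derives ε (directly, or every symbol in it is nullable)
Nullable: {A}


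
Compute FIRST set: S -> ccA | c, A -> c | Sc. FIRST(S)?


Per alternative of S: FIRST(ccA) = {c}; FIRST(c) = {c}
FIRST(S) = {c}


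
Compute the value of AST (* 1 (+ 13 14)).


Evaluate inner: (+ 13 14) = 27
Evaluate root: (* 1 27) = 27
Result: 27


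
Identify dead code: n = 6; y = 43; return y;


n is assigned but never read
Dead: 'n = 6'


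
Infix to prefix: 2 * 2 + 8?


left-to-right (same/higher precedence on left): tree is (+ (* 2 2) 8)
Prefix: + * 2 2 8


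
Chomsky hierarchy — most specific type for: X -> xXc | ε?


Single nonterminal LHS, but x^n c^n is not regular
Classification: Type 2 (Context-Free)


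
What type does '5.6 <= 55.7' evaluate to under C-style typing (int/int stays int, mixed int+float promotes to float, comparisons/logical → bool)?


Operand types: float <= float
Rule: comparison yields bool
Result type: bool


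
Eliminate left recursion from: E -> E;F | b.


Left-recursive alternatives: E;F; non-recursive: b
Introduce E': E -> bE', E' -> ;FE' | ε


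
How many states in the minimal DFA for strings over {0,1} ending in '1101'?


Track the longest suffix of input matching a prefix of '1101': 5 classes (prefixes of length 0..4)
Minimal DFA: 5 states


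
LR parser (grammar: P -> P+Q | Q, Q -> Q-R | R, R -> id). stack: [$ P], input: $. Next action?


start symbol P on stack, input exhausted
Action: accept


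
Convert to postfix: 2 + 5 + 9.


Left to right (same or higher precedence on left)
Postfix: 2 5 + 9 +


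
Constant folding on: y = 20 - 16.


20 - 16 = 4 at compile time
Optimized: y = 4


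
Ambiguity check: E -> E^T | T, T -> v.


precedence layered via separate nonterminal T: deterministic
Unambiguous


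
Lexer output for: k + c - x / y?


Scan left to right, longest-match per lexeme
Tokens: ID(k), OP(+), ID(c), OP(-), ID(x), OP(/), ID(y)


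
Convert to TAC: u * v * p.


Break into single-operator statements:
t1 = u * v
t2 = t1 * p


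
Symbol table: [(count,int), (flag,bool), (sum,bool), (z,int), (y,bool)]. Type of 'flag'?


Lookup 'flag' → type bool


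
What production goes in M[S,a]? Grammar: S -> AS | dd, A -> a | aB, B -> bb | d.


For [S, a]: 'a' ∈ FIRST(AS)
Entry: S -> AS


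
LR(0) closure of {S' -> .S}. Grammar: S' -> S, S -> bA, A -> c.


Start: S' -> .S
For each item with dot before a nonterminal B, add B -> .γ for every B-production
Closure: [S' -> .S, S -> .bA]


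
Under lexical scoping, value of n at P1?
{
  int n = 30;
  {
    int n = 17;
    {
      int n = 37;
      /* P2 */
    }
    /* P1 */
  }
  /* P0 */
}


n declared in the same block as P1
n = 17


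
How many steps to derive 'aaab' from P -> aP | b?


Derivation: P => aP => aaP => aaaP => aaab
Steps: 4


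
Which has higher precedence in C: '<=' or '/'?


'/' is multiplicative (level 10); '<=' is relational (level 7)
Higher level binds tighter
'/' has higher precedence than '<='


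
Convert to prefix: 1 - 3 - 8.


left-to-right (same/higher precedence on left): tree is (- (- 1 3) 8)
Prefix: - - 1 3 8


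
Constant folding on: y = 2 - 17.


2 - 17 = -15 at compile time
Optimized: y = -15


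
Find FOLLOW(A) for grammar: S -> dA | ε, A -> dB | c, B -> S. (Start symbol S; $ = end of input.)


$ ∈ FOLLOW(S). For each A -> αBβ: add FIRST(β)\{ε} to FOLLOW(B); if β nullable, add FOLLOW(A).
FOLLOW(A) = {$}


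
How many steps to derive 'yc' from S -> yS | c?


Derivation: S => yS => yc
Steps: 2


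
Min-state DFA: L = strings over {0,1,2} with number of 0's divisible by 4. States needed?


Track (count of 0) mod 4: states 0..3, accept at 0
Minimal DFA: 4 states


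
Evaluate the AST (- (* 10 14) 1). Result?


Evaluate inner: (* 10 14) = 140
Evaluate root: (- 140 1) = 139
Result: 139


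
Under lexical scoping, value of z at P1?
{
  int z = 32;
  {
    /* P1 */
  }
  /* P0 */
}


P1's block does not declare z; resolves to the enclosing declaration at depth 0
z = 32


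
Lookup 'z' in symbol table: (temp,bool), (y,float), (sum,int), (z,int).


Lookup 'z' → type int


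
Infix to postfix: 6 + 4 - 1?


Left to right (same or higher precedence on left)
Postfix: 6 4 + 1 -


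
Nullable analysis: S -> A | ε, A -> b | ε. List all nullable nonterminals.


A nonterminal is nullable iff some alternative derives ε (directly, or every symbol in it is nullable)
Nullable: {A, S}


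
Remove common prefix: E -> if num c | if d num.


Common prefix: 'if'
Factored: E -> if E', E' -> num c | d num


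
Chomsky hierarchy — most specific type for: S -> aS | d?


Right-linear: every RHS is a terminal or a terminal followed by one nonterminal
Classification: Type 3 (Regular)


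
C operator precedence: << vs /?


'/' is multiplicative (level 10); '<<' is shift (level 8)
Higher level binds tighter
'/' has higher precedence than '<<'


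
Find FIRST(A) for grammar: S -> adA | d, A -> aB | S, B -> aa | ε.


Per alternative of A: FIRST(aB) = {a}; FIRST(S) = {a, d}
FIRST(A) = {a, d}


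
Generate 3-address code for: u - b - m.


Break into single-operator statements:
t1 = u - b
t2 = t1 - m


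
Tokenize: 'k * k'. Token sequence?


Scan left to right, longest-match per lexeme
Tokens: ID(k), OP(*), ID(k)


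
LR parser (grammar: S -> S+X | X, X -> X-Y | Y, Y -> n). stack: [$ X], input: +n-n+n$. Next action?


lookahead ∉ {-} so X won't extend; reduce S -> X
Action: reduce (S -> X)


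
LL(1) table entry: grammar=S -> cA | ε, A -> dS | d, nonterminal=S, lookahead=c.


For [S, c]: 'c' ∈ FIRST(cA)
Entry: S -> cA


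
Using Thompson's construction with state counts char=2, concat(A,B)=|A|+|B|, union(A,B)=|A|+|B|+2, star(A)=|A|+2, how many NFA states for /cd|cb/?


Syntax tree has 4 char leaf(s), 1 union(s), 0 star(s)
chars contribute 4×2 = 8; each union adds +2; each star adds +2
Total: 8 + 2 + 0 = 10 states


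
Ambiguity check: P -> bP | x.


right-linear, alternatives start with distinct terminals 'b' vs 'x': unique leftmost derivation
Unambiguous


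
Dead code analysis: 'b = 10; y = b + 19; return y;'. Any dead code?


b is read by y's definition; y is returned
No dead code


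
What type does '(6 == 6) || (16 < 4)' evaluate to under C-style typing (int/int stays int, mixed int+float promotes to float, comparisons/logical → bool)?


Operand types: bool || bool
Rule: logical operators take bool operands and yield bool
Result type: bool


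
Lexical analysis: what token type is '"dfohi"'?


Pattern: double-quoted sequence
Type: STRING_LITERAL


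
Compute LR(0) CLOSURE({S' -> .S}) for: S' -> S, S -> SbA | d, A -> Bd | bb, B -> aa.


Start: S' -> .S
For each item with dot before a nonterminal B, add B -> .γ for every B-production
Closure: [S' -> .S, S -> .SbA, S -> .d]


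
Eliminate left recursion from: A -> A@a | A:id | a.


Left-recursive alternatives: A@a, A:id; non-recursive: a
Introduce A': A -> aA', A' -> @aA' | :idA' | ε


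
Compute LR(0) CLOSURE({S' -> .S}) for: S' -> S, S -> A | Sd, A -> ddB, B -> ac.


Start: S' -> .S
For each item with dot before a nonterminal B, add B -> .γ for every B-production
Closure: [S' -> .S, S -> .A, S -> .Sd, A -> .ddB]


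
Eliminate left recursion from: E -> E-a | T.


Left-recursive alternatives: E-a; non-recursive: T
Introduce E': E -> TE', E' -> -aE' | ε


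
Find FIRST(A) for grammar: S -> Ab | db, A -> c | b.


Per alternative of A: FIRST(c) = {c}; FIRST(b) = {b}
FIRST(A) = {b, c}


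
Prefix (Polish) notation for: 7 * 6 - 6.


left-to-right (same/higher precedence on left): tree is (- (* 7 6) 6)
Prefix: - * 7 6 6


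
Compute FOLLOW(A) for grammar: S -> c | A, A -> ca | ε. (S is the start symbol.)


$ ∈ FOLLOW(S). For each A -> αBβ: add FIRST(β)\{ε} to FOLLOW(B); if β nullable, add FOLLOW(A).
FOLLOW(A) = {$}


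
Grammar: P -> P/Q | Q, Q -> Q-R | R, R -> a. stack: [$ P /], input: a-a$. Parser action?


no handle ('P/' is not any RHS); shift 'a'
Action: shift


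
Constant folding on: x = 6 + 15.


6 + 15 = 21 at compile time
Optimized: x = 21


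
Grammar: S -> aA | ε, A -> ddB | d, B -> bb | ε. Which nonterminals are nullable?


A nonterminal is nullable iff some alternative derives ε (directly, or every symbol in it is nullable)
Nullable: {B, S}


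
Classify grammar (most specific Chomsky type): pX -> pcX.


LHS has context (more than one symbol) and |LHS| ≤ |RHS|
Classification: Type 1 (Context-Sensitive)


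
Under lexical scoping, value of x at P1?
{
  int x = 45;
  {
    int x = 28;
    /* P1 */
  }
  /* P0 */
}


x declared in the same block as P1
x = 28


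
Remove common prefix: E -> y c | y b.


Common prefix: 'y'
Factored: E -> y E', E' -> c | b


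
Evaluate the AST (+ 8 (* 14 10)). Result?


Evaluate inner: (* 14 10) = 140
Evaluate root: (+ 8 140) = 148
Result: 148


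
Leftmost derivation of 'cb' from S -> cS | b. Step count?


Derivation: S => cS => cb
Steps: 2


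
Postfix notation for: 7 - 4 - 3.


Left to right (same or higher precedence on left)
Postfix: 7 4 - 3 -


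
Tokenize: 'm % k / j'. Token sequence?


Scan left to right, longest-match per lexeme
Tokens: ID(m), OP(%), ID(k), OP(/), ID(j)


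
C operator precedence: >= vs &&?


'>=' is relational (level 7); '&&' is logical AND (level 2)
Higher level binds tighter
'>=' has higher precedence than '&&'


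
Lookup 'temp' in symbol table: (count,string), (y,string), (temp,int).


Lookup 'temp' → type int


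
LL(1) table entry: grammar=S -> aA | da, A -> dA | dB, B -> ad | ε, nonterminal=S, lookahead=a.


For [S, a]: 'a' ∈ FIRST(aA)
Entry: S -> aA


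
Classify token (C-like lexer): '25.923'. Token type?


Pattern: digits with a decimal point
Type: FLOAT_LITERAL


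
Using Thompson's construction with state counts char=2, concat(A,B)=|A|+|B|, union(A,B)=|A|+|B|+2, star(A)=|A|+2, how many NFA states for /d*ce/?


Syntax tree has 3 char leaf(s), 0 union(s), 1 star(s)
chars contribute 3×2 = 6; each union adds +2; each star adds +2
Total: 6 + 0 + 2 = 8 states


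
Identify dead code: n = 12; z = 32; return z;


n is assigned but never read
Dead: 'n = 12'


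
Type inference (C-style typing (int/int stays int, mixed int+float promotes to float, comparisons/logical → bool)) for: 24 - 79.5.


Operand types: int - float
Rule: mixed int/float promotes to float; int/int stays int
Result type: float


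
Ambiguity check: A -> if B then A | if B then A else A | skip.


dangling else: 'if B then if B then skip else skip' parses two ways
Ambiguous


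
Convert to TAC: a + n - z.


Break into single-operator statements:
t1 = a + n
t2 = t1 - z


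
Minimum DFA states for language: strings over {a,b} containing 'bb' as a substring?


KMP-style automaton: 2 progress states + 1 absorbing accept = 3
Minimal DFA: 3 states


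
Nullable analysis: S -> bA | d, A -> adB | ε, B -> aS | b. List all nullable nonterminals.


A nonterminal is nullable iff some alternative derives ε (directly, or every symbol in it is nullable)
Nullable: {A}


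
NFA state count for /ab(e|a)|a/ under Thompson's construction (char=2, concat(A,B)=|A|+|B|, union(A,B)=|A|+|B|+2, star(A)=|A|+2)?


Syntax tree has 5 char leaf(s), 2 union(s), 0 star(s)
chars contribute 5×2 = 10; each union adds +2; each star adds +2
Total: 10 + 4 + 0 = 14 states


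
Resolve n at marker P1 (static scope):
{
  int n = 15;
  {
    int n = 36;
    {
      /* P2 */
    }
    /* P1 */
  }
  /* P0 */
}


n declared in the same block as P1
n = 36


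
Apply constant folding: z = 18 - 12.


18 - 12 = 6 at compile time
Optimized: z = 6


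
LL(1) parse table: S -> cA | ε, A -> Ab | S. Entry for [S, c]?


For [S, c]: 'c' ∈ FIRST(cA)
Entry: S -> cA


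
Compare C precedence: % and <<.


'%' is multiplicative (level 10); '<<' is shift (level 8)
Higher level binds tighter
'%' has higher precedence than '<<'


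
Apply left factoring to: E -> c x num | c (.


Common prefix: 'c'
Factored: E -> c E', E' -> x num | (


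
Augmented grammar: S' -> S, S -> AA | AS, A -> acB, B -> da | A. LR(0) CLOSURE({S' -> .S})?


Start: S' -> .S
For each item with dot before a nonterminal B, add B -> .γ for every B-production
Closure: [S' -> .S, S -> .AA, S -> .AS, A -> .acB]


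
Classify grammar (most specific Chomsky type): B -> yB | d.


Right-linear: every RHS is a terminal or a terminal followed by one nonterminal
Classification: Type 3 (Regular)


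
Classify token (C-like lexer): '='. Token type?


Pattern: operator symbol
Type: OPERATOR


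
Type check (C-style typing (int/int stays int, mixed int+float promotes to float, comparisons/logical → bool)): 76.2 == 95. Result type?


Operand types: float == int
Rule: comparison yields bool
Result type: bool


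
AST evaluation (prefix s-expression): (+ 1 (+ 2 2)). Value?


Evaluate inner: (+ 2 2) = 4
Evaluate root: (+ 1 4) = 5
Result: 5


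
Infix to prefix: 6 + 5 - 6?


left-to-right (same/higher precedence on left): tree is (- (+ 6 5) 6)
Prefix: - + 6 5 6


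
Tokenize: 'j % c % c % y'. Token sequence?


Scan left to right, longest-match per lexeme
Tokens: ID(j), OP(%), ID(c), OP(%), ID(c), OP(%), ID(y)


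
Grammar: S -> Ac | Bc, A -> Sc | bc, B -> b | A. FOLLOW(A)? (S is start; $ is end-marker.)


$ ∈ FOLLOW(S). For each A -> αBβ: add FIRST(β)\{ε} to FOLLOW(B); if β nullable, add FOLLOW(A).
FOLLOW(A) = {c}


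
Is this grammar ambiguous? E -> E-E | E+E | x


'x-x+x' has two parse trees (no precedence encoded between - and +)
Ambiguous


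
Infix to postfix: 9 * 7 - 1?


Left to right (same or higher precedence on left)
Postfix: 9 7 * 1 -


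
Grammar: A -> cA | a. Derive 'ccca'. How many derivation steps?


Derivation: A => cA => ccA => cccA => ccca
Steps: 4


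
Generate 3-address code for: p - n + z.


Break into single-operator statements:
t1 = p - n
t2 = t1 + z


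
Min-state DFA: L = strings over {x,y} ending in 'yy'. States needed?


Track the longest suffix of input matching a prefix of 'yy': 3 classes (prefixes of length 0..2)
Minimal DFA: 3 states


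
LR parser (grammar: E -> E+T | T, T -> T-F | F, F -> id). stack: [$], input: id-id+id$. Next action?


no handle on stack; shift 'id'
Action: shift


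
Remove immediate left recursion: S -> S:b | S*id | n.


Left-recursive alternatives: S:b, S*id; non-recursive: n
Introduce S': S -> nS', S' -> :bS' | *idS' | ε


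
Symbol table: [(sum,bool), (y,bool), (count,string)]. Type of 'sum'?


Lookup 'sum' → type bool


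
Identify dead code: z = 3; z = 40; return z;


first assignment to z is overwritten before any read
Dead: 'z = 3'


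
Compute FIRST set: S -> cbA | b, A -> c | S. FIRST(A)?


Per alternative of A: FIRST(c) = {c}; FIRST(S) = {b, c}
FIRST(A) = {b, c}


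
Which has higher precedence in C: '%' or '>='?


'%' is multiplicative (level 10); '>=' is relational (level 7)
Higher level binds tighter
'%' has higher precedence than '>='


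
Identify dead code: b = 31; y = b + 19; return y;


b is read by y's definition; y is returned
No dead code


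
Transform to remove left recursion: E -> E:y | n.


Left-recursive alternatives: E:y; non-recursive: n
Introduce E': E -> nE', E' -> :yE' | ε


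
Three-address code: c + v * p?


Break into single-operator statements:
t1 = v * p
t2 = c + t1


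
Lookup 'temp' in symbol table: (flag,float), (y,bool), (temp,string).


Lookup 'temp' → type string


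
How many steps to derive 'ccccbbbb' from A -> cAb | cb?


Derivation: A => cAb => ccAbb => cccAbbb => ccccbbbb
Steps: 4


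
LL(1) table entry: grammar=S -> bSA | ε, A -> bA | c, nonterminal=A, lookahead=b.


For [A, b]: 'b' ∈ FIRST(bA)
Entry: A -> bA


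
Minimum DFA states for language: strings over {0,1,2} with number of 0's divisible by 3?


Track (count of 0) mod 3: states 0..2, accept at 0
Minimal DFA: 3 states


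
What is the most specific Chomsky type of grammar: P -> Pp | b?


Left-linear: every RHS is a terminal or one nonterminal followed by a terminal
Classification: Type 3 (Regular)


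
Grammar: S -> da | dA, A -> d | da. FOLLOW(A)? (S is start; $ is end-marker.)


$ ∈ FOLLOW(S). For each A -> αBβ: add FIRST(β)\{ε} to FOLLOW(B); if β nullable, add FOLLOW(A).
FOLLOW(A) = {$}


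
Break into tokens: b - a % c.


Scan left to right, longest-match per lexeme
Tokens: ID(b), OP(-), ID(a), OP(%), ID(c)


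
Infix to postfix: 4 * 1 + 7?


Left to right (same or higher precedence on left)
Postfix: 4 1 * 7 +


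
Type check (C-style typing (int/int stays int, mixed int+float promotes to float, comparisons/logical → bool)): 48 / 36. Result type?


Operand types: int / int
Rule: mixed int/float promotes to float; int/int stays int
Result type: int


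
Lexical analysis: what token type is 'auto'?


Pattern: reserved word
Type: KEYWORD


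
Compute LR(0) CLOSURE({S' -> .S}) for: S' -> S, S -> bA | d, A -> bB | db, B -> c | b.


Start: S' -> .S
For each item with dot before a nonterminal B, add B -> .γ for every B-production
Closure: [S' -> .S, S -> .bA, S -> .d]


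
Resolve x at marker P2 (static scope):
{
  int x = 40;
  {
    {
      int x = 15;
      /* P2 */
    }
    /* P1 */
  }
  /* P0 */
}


x declared in the same block as P2
x = 15


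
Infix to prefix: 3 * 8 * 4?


left-to-right (same/higher precedence on left): tree is (* (* 3 8) 4)
Prefix: * * 3 8 4


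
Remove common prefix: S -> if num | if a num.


Common prefix: 'if'
Factored: S -> if S', S' -> num | a num


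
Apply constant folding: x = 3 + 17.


3 + 17 = 20 at compile time
Optimized: x = 20


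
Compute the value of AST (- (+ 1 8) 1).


Evaluate inner: (+ 1 8) = 9
Evaluate root: (- 9 1) = 8
Result: 8


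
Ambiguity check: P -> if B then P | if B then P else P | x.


dangling else: 'if B then if B then x else x' parses two ways
Ambiguous


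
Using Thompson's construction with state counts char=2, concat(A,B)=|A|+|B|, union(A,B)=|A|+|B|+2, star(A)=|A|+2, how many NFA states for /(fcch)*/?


Syntax tree has 4 char leaf(s), 0 union(s), 1 star(s)
chars contribute 4×2 = 8; each union adds +2; each star adds +2
Total: 8 + 0 + 2 = 10 states


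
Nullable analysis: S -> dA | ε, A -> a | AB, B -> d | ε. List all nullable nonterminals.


A nonterminal is nullable iff some alternative derives ε (directly, or every symbol in it is nullable)
Nullable: {B, S}


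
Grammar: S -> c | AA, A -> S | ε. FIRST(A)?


Per alternative of A: FIRST(S) = {c, ε}; FIRST(ε) = {ε}
FIRST(A) = {c, ε}


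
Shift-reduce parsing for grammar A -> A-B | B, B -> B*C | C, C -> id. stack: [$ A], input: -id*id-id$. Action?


shift '-' to continue A -> A-B
Action: shift


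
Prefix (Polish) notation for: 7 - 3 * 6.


'*' binds tighter: tree is (- 7 (* 3 6))
Prefix: - 7 * 3 6


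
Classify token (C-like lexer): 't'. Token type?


Pattern: letter/underscore followed by alphanumerics, not a keyword
Type: IDENTIFIER


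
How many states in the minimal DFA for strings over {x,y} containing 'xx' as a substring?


KMP-style automaton: 2 progress states + 1 absorbing accept = 3
Minimal DFA: 3 states


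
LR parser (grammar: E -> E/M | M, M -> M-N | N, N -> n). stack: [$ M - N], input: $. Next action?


handle 'M-N' on top
Action: reduce (M -> M-N)


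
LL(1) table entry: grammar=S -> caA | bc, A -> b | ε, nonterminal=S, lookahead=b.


For [S, b]: 'b' ∈ FIRST(bc)
Entry: S -> bc


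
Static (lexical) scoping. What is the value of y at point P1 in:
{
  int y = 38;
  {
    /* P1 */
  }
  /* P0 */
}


P1's block does not declare y; resolves to the enclosing declaration at depth 0
y = 38


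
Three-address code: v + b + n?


Break into single-operator statements:
t1 = v + b
t2 = t1 + n


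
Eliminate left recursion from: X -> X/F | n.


Left-recursive alternatives: X/F; non-recursive: n
Introduce X': X -> nX', X' -> /FX' | ε


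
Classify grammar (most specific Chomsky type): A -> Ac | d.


Left-linear: every RHS is a terminal or one nonterminal followed by a terminal
Classification: Type 3 (Regular)


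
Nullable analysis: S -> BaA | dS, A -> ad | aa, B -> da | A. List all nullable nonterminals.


A nonterminal is nullable iff some alternative derives ε (directly, or every symbol in it is nullable)
Nullable: {}


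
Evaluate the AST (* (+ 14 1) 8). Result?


Evaluate inner: (+ 14 1) = 15
Evaluate root: (* 15 8) = 120
Result: 120


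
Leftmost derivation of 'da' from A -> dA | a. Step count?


Derivation: A => dA => da
Steps: 2


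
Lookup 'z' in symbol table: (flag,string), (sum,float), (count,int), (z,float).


Lookup 'z' → type float


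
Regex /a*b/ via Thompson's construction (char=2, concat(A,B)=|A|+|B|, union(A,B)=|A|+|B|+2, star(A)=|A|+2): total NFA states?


Syntax tree has 2 char leaf(s), 0 union(s), 1 star(s)
chars contribute 2×2 = 4; each union adds +2; each star adds +2
Total: 4 + 0 + 2 = 6 states


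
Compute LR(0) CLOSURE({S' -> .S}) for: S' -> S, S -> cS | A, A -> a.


Start: S' -> .S
For each item with dot before a nonterminal B, add B -> .γ for every B-production
Closure: [S' -> .S, S -> .cS, S -> .A, A -> .a]


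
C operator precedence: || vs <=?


'<=' is relational (level 7); '||' is logical OR (level 1)
Higher level binds tighter
'<=' has higher precedence than '||'


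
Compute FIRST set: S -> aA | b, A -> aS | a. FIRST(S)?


Per alternative of S: FIRST(aA) = {a}; FIRST(b) = {b}
FIRST(S) = {a, b}


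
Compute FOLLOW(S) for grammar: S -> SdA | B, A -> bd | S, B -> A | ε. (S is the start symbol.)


$ ∈ FOLLOW(S). For each A -> αBβ: add FIRST(β)\{ε} to FOLLOW(B); if β nullable, add FOLLOW(A).
FOLLOW(S) = {$, d}


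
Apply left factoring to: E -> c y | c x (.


Common prefix: 'c'
Factored: E -> c E', E' -> y | x (


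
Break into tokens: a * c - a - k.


Scan left to right, longest-match per lexeme
Tokens: ID(a), OP(*), ID(c), OP(-), ID(a), OP(-), ID(k)


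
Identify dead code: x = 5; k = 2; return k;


x is assigned but never read
Dead: 'x = 5'


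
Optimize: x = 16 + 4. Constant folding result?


16 + 4 = 20 at compile time
Optimized: x = 20


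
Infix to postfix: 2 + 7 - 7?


Left to right (same or higher precedence on left)
Postfix: 2 7 + 7 -


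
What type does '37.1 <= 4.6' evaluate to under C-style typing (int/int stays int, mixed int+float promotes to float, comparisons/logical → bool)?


Operand types: float <= float
Rule: comparison yields bool
Result type: bool


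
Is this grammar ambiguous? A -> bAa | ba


balanced b^n…a^n: each string has a unique parse
Unambiguous


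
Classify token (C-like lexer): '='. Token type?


Pattern: operator symbol
Type: OPERATOR


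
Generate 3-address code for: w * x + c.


Break into single-operator statements:
t1 = w * x
t2 = t1 + c


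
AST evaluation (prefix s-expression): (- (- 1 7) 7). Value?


Evaluate inner: (- 1 7) = -6
Evaluate root: (- -6 7) = -13
Result: -13


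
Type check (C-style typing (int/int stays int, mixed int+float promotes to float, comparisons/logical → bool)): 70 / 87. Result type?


Operand types: int / int
Rule: mixed int/float promotes to float; int/int stays int
Result type: int


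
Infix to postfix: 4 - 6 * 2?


* has higher precedence, evaluate 6*2 first
Postfix: 4 6 2 * -


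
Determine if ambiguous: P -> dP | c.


right-linear, alternatives start with distinct terminals 'd' vs 'c': unique leftmost derivation
Unambiguous


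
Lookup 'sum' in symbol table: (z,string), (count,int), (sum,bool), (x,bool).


Lookup 'sum' → type bool


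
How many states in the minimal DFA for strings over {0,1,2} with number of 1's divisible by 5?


Track (count of 1) mod 5: states 0..4, accept at 0
Minimal DFA: 5 states


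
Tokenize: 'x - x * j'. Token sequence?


Scan left to right, longest-match per lexeme
Tokens: ID(x), OP(-), ID(x), OP(*), ID(j)


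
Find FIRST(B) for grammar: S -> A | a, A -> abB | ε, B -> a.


Per alternative of B: FIRST(a) = {a}
FIRST(B) = {a}


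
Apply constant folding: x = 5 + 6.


5 + 6 = 11 at compile time
Optimized: x = 11


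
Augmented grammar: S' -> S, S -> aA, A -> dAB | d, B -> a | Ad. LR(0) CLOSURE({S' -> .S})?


Start: S' -> .S
For each item with dot before a nonterminal B, add B -> .γ for every B-production
Closure: [S' -> .S, S -> .aA]


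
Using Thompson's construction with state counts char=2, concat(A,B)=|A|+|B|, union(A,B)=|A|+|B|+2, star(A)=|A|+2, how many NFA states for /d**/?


Syntax tree has 1 char leaf(s), 0 union(s), 2 star(s)
chars contribute 1×2 = 2; each union adds +2; each star adds +2
Total: 2 + 0 + 4 = 6 states


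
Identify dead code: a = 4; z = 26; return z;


a is assigned but never read
Dead: 'a = 4'


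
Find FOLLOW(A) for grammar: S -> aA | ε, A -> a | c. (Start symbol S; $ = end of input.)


$ ∈ FOLLOW(S). For each A -> αBβ: add FIRST(β)\{ε} to FOLLOW(B); if β nullable, add FOLLOW(A).
FOLLOW(A) = {$}


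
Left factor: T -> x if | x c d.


Common prefix: 'x'
Factored: T -> x T', T' -> if | c d


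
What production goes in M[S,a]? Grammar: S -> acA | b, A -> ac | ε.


For [S, a]: 'a' ∈ FIRST(acA)
Entry: S -> acA


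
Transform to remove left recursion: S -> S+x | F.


Left-recursive alternatives: S+x; non-recursive: F
Introduce S': S -> FS', S' -> +xS' | ε


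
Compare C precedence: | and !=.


'!=' is equality (level 6); '|' is bitwise OR (level 3)
Higher level binds tighter
'!=' has higher precedence than '|'


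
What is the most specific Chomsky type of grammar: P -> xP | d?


Right-linear: every RHS is a terminal or a terminal followed by one nonterminal
Classification: Type 3 (Regular)


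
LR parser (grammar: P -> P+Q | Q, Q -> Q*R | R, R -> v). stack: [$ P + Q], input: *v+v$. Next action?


'*' can extend Q; shift to build Q -> Q*R
Action: shift


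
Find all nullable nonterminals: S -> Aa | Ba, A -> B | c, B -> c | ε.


A nonterminal is nullable iff some alternative derives ε (directly, or every symbol in it is nullable)
Nullable: {A, B}


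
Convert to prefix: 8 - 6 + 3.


left-to-right (same/higher precedence on left): tree is (+ (- 8 6) 3)
Prefix: + - 8 6 3


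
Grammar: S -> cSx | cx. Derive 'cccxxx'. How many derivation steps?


Derivation: S => cSx => ccSxx => cccxxx
Steps: 3


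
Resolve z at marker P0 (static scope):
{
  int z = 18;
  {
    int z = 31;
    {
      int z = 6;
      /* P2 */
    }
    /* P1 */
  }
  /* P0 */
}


z declared in the same block as P0
z = 18


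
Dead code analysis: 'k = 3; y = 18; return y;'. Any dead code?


k is assigned but never read
Dead: 'k = 3'


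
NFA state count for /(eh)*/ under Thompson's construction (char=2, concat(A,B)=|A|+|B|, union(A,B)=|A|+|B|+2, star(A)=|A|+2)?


Syntax tree has 2 char leaf(s), 0 union(s), 1 star(s)
chars contribute 2×2 = 4; each union adds +2; each star adds +2
Total: 4 + 0 + 2 = 6 states


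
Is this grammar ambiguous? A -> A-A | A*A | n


'n-n*n' has two parse trees (no precedence encoded between - and *)
Ambiguous


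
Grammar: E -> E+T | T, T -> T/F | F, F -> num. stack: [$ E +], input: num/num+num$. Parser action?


no handle ('E+' is not any RHS); shift 'num'
Action: shift


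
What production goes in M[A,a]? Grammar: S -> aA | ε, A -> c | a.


For [A, a]: 'a' ∈ FIRST(a)
Entry: A -> a


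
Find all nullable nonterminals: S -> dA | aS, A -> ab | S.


A nonterminal is nullable iff some alternative derives ε (directly, or every symbol in it is nullable)
Nullable: {}


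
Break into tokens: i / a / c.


Scan left to right, longest-match per lexeme
Tokens: ID(i), OP(/), ID(a), OP(/), ID(c)


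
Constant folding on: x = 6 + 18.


6 + 18 = 24 at compile time
Optimized: x = 24


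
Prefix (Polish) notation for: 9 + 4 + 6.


left-to-right (same/higher precedence on left): tree is (+ (+ 9 4) 6)
Prefix: + + 9 4 6


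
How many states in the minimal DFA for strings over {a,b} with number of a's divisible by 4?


Track (count of a) mod 4: states 0..3, accept at 0
Minimal DFA: 4 states


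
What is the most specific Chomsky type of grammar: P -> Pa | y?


Left-linear: every RHS is a terminal or one nonterminal followed by a terminal
Classification: Type 3 (Regular)


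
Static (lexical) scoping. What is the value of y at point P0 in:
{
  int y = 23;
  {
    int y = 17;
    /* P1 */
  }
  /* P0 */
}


y declared in the same block as P0
y = 23


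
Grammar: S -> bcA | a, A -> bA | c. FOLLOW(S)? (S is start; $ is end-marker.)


$ ∈ FOLLOW(S). For each A -> αBβ: add FIRST(β)\{ε} to FOLLOW(B); if β nullable, add FOLLOW(A).
FOLLOW(S) = {$}


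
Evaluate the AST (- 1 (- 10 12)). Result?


Evaluate inner: (- 10 12) = -2
Evaluate root: (- 1 -2) = 3
Result: 3


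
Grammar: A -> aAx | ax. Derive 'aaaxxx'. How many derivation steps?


Derivation: A => aAx => aaAxx => aaaxxx
Steps: 3


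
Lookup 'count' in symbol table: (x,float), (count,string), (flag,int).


Lookup 'count' → type string


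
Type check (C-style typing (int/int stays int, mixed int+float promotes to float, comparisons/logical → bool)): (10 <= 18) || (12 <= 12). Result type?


Operand types: bool || bool
Rule: logical operators take bool operands and yield bool
Result type: bool


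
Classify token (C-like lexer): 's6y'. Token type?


Pattern: letter/underscore followed by alphanumerics, not a keyword
Type: IDENTIFIER


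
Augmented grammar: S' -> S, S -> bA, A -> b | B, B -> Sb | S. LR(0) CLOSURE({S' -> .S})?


Start: S' -> .S
For each item with dot before a nonterminal B, add B -> .γ for every B-production
Closure: [S' -> .S, S -> .bA]


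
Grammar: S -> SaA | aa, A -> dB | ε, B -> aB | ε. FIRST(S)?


Per alternative of S: FIRST(SaA) = {a}; FIRST(aa) = {a}
FIRST(S) = {a}


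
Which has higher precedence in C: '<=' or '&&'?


'<=' is relational (level 7); '&&' is logical AND (level 2)
Higher level binds tighter
'<=' has higher precedence than '&&'
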